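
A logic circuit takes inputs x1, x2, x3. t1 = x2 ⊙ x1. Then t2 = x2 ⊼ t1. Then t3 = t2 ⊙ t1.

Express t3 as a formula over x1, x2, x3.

(x2 ⊼ (x2 ⊙ x1)) ⊙ (x2 ⊙ x1)

t1 = x2 ⊙ x1
t2 = x2 ⊼ t1 = x2 ⊼ (x2 ⊙ x1)
t3 = t2 ⊙ t1 = (x2 ⊼ (x2 ⊙ x1)) ⊙ (x2 ⊙ x1)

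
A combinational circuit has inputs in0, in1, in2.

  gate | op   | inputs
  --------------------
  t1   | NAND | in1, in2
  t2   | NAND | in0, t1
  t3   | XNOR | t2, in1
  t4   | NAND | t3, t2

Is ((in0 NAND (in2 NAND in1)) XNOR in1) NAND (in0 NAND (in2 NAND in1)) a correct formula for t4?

t1 = in1 NAND in2
t2 = in0 NAND t1 = in0 NAND (in1 NAND in2)
t3 = t2 XNOR in1 = (in0 NAND (in1 NAND in2)) XNOR in1
t4 = t3 NAND t2 = ((in0 NAND (in1 NAND in2)) XNOR in1) NAND (in0 NAND (in1 NAND in2))
At in0=0, in1=1, in2=0: circuit gives 0, formula gives 0.
At in0=0, in1=0, in2=0: circuit gives 1, formula gives 1.
Agrees on all 8 inputs.

Yes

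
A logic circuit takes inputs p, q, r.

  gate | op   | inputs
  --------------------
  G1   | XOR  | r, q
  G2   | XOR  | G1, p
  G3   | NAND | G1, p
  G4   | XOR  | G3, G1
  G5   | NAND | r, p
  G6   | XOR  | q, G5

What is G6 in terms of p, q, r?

q XOR (r NAND p)

G5 = r NAND p
G6 = q XOR G5 = q XOR (r NAND p)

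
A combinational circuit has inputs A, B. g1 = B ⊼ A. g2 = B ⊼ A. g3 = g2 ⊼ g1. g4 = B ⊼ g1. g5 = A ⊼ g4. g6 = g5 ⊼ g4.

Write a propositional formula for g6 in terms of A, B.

g1 = B ⊼ A
g4 = B ⊼ g1 = B ⊼ (B ⊼ A)
g5 = A ⊼ g4 = A ⊼ (B ⊼ (B ⊼ A))
g6 = g5 ⊼ g4 = (A ⊼ (B ⊼ (B ⊼ A))) ⊼ (B ⊼ (B ⊼ A))

(A ⊼ (B ⊼ (B ⊼ A))) ⊼ (B ⊼ (B ⊼ A))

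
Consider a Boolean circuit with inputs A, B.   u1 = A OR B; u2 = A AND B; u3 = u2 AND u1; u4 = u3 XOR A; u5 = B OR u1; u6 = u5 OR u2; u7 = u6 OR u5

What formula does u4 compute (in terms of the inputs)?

u1 = A OR B
u2 = A AND B
u3 = u2 AND u1 = (A AND B) AND (A OR B)
u4 = u3 XOR A = ((A AND B) AND (A OR B)) XOR A

((A AND B) AND (A OR B)) XOR A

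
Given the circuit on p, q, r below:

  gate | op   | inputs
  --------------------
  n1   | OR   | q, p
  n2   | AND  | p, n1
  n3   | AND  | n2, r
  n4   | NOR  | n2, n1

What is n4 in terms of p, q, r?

n1 = q OR p
n2 = p AND n1 = p AND (q OR p)
n4 = n2 NOR n1 = (p AND (q OR p)) NOR (q OR p)

(p AND (q OR p)) NOR (q OR p)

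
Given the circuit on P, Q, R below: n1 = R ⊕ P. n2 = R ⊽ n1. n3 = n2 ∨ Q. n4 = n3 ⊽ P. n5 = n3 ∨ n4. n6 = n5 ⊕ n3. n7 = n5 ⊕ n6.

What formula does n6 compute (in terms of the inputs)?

(((R ⊽ (R ⊕ P)) ∨ Q) ∨ (((R ⊽ (R ⊕ P)) ∨ Q) ⊽ P)) ⊕ ((R ⊽ (R ⊕ P)) ∨ Q)

n1 = R ⊕ P
n2 = R ⊽ n1 = R ⊽ (R ⊕ P)
n3 = n2 ∨ Q = (R ⊽ (R ⊕ P)) ∨ Q
n4 = n3 ⊽ P = ((R ⊽ (R ⊕ P)) ∨ Q) ⊽ P
n5 = n3 ∨ n4 = ((R ⊽ (R ⊕ P)) ∨ Q) ∨ (((R ⊽ (R ⊕ P)) ∨ Q) ⊽ P)
n6 = n5 ⊕ n3 = (((R ⊽ (R ⊕ P)) ∨ Q) ∨ (((R ⊽ (R ⊕ P)) ∨ Q) ⊽ P)) ⊕ ((R ⊽ (R ⊕ P)) ∨ Q)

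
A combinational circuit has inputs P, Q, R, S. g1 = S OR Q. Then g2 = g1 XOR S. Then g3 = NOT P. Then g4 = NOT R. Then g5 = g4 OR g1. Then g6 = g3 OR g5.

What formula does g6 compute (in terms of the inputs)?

NOT P OR (NOT R OR (S OR Q))

g1 = S OR Q
g3 = NOT P
g4 = NOT R
g5 = g4 OR g1 = NOT R OR (S OR Q)
g6 = g3 OR g5 = NOT P OR (NOT R OR (S OR Q))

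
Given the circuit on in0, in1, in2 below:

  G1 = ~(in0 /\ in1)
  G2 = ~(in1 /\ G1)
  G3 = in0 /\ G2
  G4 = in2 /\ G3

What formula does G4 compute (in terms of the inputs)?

in2 /\ (in0 /\ (~(in1 /\ (~(in0 /\ in1)))))

G1 = ~(in0 /\ in1)
G2 = ~(in1 /\ G1) = ~(in1 /\ (~(in0 /\ in1)))
G3 = in0 /\ G2 = in0 /\ (~(in1 /\ (~(in0 /\ in1))))
G4 = in2 /\ G3 = in2 /\ (in0 /\ (~(in1 /\ (~(in0 /\ in1)))))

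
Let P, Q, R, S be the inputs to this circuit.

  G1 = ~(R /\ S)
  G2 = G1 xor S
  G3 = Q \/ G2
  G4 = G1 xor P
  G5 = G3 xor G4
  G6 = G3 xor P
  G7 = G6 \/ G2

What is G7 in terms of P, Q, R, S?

G1 = ~(R /\ S)
G2 = G1 xor S = (~(R /\ S)) xor S
G3 = Q \/ G2 = Q \/ ((~(R /\ S)) xor S)
G6 = G3 xor P = (Q \/ ((~(R /\ S)) xor S)) xor P
G7 = G6 \/ G2 = ((Q \/ ((~(R /\ S)) xor S)) xor P) \/ ((~(R /\ S)) xor S)

((Q \/ ((~(R /\ S)) xor S)) xor P) \/ ((~(R /\ S)) xor S)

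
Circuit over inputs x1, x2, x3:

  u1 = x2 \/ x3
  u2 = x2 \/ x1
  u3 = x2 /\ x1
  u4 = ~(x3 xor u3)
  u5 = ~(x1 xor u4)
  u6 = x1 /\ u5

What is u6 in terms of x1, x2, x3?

u3 = x2 /\ x1
u4 = ~(x3 xor u3) = ~(x3 xor (x2 /\ x1))
u5 = ~(x1 xor u4) = ~(x1 xor (~(x3 xor (x2 /\ x1))))
u6 = x1 /\ u5 = x1 /\ (~(x1 xor (~(x3 xor (x2 /\ x1)))))

x1 /\ (~(x1 xor (~(x3 xor (x2 /\ x1)))))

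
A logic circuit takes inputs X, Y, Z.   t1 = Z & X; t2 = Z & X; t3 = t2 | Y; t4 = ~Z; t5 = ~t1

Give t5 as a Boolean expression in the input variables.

~(Z & X)

t1 = Z & X
t5 = ~t1 = ~(Z & X)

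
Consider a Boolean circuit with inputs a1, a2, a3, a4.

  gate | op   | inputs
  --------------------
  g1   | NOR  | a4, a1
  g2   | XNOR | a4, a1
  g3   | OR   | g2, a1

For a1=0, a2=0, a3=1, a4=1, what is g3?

g2 = 1 XNOR 0 = 0
g3 = 0 OR 0 = 0

0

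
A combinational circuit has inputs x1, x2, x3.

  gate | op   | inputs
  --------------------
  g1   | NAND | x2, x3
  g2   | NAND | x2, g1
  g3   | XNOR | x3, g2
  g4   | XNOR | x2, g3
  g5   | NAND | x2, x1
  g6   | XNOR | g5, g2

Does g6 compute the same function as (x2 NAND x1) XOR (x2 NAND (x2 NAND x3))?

g1 = x2 NAND x3
g2 = x2 NAND g1 = x2 NAND (x2 NAND x3)
g5 = x2 NAND x1
g6 = g5 XNOR g2 = (x2 NAND x1) XNOR (x2 NAND (x2 NAND x3))
At x1=0, x2=0, x3=0: circuit gives 1, formula gives 0.

No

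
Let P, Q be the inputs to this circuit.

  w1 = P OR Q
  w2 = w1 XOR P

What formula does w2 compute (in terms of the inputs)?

w1 = P OR Q
w2 = w1 XOR P = (P OR Q) XOR P

(P OR Q) XOR P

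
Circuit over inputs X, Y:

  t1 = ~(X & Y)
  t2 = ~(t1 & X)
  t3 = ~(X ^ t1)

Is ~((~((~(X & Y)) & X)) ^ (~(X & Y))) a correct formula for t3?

No

t1 = ~(X & Y)
t3 = ~(X ^ t1) = ~(X ^ (~(X & Y)))
At X=0, Y=0: circuit gives 0, formula gives 1.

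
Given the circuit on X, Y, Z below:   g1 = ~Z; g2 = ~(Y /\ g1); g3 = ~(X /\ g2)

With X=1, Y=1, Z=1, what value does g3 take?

g1 = ~1 = 0
g2 = ~(1 /\ 0) = 1
g3 = ~(1 /\ 1) = 0

0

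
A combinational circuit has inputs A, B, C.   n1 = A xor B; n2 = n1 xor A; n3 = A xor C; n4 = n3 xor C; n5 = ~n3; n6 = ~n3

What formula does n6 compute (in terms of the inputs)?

n3 = A xor C
n6 = ~n3 = ~(A xor C)

~(A xor C)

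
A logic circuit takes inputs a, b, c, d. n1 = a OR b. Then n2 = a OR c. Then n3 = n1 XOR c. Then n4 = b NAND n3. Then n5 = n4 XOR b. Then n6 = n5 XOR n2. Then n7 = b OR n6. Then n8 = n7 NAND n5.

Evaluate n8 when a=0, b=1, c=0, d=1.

0

n1 = 0 OR 1 = 1
n2 = 0 OR 0 = 0
n3 = 1 XOR 0 = 1
n4 = 1 NAND 1 = 0
n5 = 0 XOR 1 = 1
n6 = 1 XOR 0 = 1
n7 = 1 OR 1 = 1
n8 = 1 NAND 1 = 0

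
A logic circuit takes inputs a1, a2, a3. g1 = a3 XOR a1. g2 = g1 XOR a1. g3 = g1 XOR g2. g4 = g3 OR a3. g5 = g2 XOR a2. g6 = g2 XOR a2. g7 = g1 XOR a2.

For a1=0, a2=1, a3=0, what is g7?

1

g1 = 0 XOR 0 = 0
g7 = 0 XOR 1 = 1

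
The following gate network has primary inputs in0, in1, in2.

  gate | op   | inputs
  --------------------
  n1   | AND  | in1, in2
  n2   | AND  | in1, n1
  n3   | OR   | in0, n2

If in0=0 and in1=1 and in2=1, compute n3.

1

n1 = 1 AND 1 = 1
n2 = 1 AND 1 = 1
n3 = 0 OR 1 = 1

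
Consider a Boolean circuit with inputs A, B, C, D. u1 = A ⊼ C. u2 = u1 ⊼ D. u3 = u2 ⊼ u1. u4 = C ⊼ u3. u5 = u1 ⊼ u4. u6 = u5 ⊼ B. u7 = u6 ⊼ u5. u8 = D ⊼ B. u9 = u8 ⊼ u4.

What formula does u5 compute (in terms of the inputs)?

(A ⊼ C) ⊼ (C ⊼ (((A ⊼ C) ⊼ D) ⊼ (A ⊼ C)))

u1 = A ⊼ C
u2 = u1 ⊼ D = (A ⊼ C) ⊼ D
u3 = u2 ⊼ u1 = ((A ⊼ C) ⊼ D) ⊼ (A ⊼ C)
u4 = C ⊼ u3 = C ⊼ (((A ⊼ C) ⊼ D) ⊼ (A ⊼ C))
u5 = u1 ⊼ u4 = (A ⊼ C) ⊼ (C ⊼ (((A ⊼ C) ⊼ D) ⊼ (A ⊼ C)))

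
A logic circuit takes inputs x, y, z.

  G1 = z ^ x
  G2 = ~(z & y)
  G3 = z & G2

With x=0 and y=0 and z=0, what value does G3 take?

0

G2 = ~(0 & 0) = 1
G3 = 0 & 1 = 0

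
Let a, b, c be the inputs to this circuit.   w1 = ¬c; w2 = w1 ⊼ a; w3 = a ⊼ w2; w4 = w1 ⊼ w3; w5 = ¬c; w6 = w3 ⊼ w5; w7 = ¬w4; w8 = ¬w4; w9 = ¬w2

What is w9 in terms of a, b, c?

w1 = ¬c
w2 = w1 ⊼ a = ¬c ⊼ a
w9 = ¬w2 = ¬(¬c ⊼ a)

¬(¬c ⊼ a)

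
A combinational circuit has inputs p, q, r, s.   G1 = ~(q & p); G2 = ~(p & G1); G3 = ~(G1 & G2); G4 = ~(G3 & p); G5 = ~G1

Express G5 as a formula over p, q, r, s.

G1 = ~(q & p)
G5 = ~G1 = ~(~(q & p))

~(~(q & p))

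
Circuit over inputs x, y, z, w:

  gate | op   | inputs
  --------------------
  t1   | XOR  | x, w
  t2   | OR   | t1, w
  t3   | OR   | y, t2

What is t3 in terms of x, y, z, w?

t1 = x XOR w
t2 = t1 OR w = (x XOR w) OR w
t3 = y OR t2 = y OR ((x XOR w) OR w)

y OR ((x XOR w) OR w)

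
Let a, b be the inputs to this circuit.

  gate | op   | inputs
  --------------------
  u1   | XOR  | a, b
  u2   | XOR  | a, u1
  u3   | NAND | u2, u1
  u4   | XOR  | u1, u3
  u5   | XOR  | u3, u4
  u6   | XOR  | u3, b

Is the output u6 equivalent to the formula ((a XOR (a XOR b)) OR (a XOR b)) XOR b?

u1 = a XOR b
u2 = a XOR u1 = a XOR (a XOR b)
u3 = u2 NAND u1 = (a XOR (a XOR b)) NAND (a XOR b)
u6 = u3 XOR b = ((a XOR (a XOR b)) NAND (a XOR b)) XOR b
At a=0, b=0: circuit gives 1, formula gives 0.

No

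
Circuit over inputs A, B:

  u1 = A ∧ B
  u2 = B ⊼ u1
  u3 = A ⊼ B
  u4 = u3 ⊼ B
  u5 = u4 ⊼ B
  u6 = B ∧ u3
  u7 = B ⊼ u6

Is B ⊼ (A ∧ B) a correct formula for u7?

u3 = A ⊼ B
u6 = B ∧ u3 = B ∧ (A ⊼ B)
u7 = B ⊼ u6 = B ⊼ (B ∧ (A ⊼ B))
At A=0, B=1: circuit gives 0, formula gives 1.

No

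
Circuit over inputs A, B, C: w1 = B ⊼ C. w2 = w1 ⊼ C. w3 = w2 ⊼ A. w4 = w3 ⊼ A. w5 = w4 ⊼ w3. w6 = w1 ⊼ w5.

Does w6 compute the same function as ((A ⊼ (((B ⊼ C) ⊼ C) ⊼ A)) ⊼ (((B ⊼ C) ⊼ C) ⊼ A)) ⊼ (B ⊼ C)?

w1 = B ⊼ C
w2 = w1 ⊼ C = (B ⊼ C) ⊼ C
w3 = w2 ⊼ A = ((B ⊼ C) ⊼ C) ⊼ A
w4 = w3 ⊼ A = (((B ⊼ C) ⊼ C) ⊼ A) ⊼ A
w5 = w4 ⊼ w3 = ((((B ⊼ C) ⊼ C) ⊼ A) ⊼ A) ⊼ (((B ⊼ C) ⊼ C) ⊼ A)
w6 = w1 ⊼ w5 = (B ⊼ C) ⊼ (((((B ⊼ C) ⊼ C) ⊼ A) ⊼ A) ⊼ (((B ⊼ C) ⊼ C) ⊼ A))
At A=1, B=0, C=0: circuit gives 0, formula gives 0.
At A=0, B=0, C=0: circuit gives 1, formula gives 1.
Agrees on all 8 inputs.

Yes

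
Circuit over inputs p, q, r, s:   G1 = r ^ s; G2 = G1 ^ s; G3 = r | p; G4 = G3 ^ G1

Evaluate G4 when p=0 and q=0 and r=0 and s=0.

G1 = 0 ^ 0 = 0
G3 = 0 | 0 = 0
G4 = 0 ^ 0 = 0

0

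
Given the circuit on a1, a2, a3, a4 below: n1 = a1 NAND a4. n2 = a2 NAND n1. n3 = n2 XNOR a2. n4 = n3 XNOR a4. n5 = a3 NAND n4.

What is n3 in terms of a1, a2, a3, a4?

(a2 NAND (a1 NAND a4)) XNOR a2

n1 = a1 NAND a4
n2 = a2 NAND n1 = a2 NAND (a1 NAND a4)
n3 = n2 XNOR a2 = (a2 NAND (a1 NAND a4)) XNOR a2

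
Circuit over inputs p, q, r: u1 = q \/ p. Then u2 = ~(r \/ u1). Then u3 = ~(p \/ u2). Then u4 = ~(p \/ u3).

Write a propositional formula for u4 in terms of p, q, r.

u1 = q \/ p
u2 = ~(r \/ u1) = ~(r \/ (q \/ p))
u3 = ~(p \/ u2) = ~(p \/ (~(r \/ (q \/ p))))
u4 = ~(p \/ u3) = ~(p \/ (~(p \/ (~(r \/ (q \/ p))))))

~(p \/ (~(p \/ (~(r \/ (q \/ p))))))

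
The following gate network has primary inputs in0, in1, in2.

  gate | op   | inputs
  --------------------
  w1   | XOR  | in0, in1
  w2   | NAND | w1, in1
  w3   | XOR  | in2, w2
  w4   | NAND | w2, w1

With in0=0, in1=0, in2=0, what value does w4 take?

w1 = 0 XOR 0 = 0
w2 = 0 NAND 0 = 1
w4 = 1 NAND 0 = 1

1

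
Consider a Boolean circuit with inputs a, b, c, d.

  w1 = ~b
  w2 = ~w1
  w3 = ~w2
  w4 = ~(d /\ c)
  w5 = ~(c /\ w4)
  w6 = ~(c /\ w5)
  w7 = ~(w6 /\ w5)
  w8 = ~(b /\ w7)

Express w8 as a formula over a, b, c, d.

w4 = ~(d /\ c)
w5 = ~(c /\ w4) = ~(c /\ (~(d /\ c)))
w6 = ~(c /\ w5) = ~(c /\ (~(c /\ (~(d /\ c)))))
w7 = ~(w6 /\ w5) = ~((~(c /\ (~(c /\ (~(d /\ c)))))) /\ (~(c /\ (~(d /\ c)))))
w8 = ~(b /\ w7) = ~(b /\ (~((~(c /\ (~(c /\ (~(d /\ c)))))) /\ (~(c /\ (~(d /\ c)))))))

~(b /\ (~((~(c /\ (~(c /\ (~(d /\ c)))))) /\ (~(c /\ (~(d /\ c)))))))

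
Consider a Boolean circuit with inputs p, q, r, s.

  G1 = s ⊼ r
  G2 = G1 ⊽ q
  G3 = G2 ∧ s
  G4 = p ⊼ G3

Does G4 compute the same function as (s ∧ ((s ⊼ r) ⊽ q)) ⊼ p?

G1 = s ⊼ r
G2 = G1 ⊽ q = (s ⊼ r) ⊽ q
G3 = G2 ∧ s = ((s ⊼ r) ⊽ q) ∧ s
G4 = p ⊼ G3 = p ⊼ (((s ⊼ r) ⊽ q) ∧ s)
At p=1, q=0, r=1, s=1: circuit gives 0, formula gives 0.
At p=0, q=0, r=0, s=0: circuit gives 1, formula gives 1.
Agrees on all 16 inputs.

Yes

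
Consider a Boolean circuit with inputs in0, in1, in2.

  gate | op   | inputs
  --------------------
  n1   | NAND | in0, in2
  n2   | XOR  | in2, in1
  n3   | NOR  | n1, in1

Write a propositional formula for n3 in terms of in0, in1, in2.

(in0 NAND in2) NOR in1

n1 = in0 NAND in2
n3 = n1 NOR in1 = (in0 NAND in2) NOR in1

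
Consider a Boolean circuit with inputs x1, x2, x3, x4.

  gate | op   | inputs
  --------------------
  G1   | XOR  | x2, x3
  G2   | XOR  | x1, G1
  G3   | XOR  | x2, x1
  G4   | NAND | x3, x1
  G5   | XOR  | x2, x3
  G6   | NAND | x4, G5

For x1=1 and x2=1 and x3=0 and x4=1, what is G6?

G5 = 1 XOR 0 = 1
G6 = 1 NAND 1 = 0

0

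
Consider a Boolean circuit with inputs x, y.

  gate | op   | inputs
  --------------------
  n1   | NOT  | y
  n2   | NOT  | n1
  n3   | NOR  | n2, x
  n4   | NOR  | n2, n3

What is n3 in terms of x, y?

NOT NOT y NOR x

n1 = NOT y
n2 = NOT n1 = NOT NOT y
n3 = n2 NOR x = NOT NOT y NOR x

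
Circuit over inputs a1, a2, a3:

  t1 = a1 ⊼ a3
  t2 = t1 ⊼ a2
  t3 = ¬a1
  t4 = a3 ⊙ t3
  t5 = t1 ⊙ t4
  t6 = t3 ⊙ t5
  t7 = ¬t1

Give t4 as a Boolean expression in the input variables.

t3 = ¬a1
t4 = a3 ⊙ t3 = a3 ⊙ ¬a1

a3 ⊙ ¬a1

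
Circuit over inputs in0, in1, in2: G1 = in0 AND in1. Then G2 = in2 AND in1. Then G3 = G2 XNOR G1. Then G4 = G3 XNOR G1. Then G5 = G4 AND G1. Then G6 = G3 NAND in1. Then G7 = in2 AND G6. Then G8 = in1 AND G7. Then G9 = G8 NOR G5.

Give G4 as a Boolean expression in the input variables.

((in2 AND in1) XNOR (in0 AND in1)) XNOR (in0 AND in1)

G1 = in0 AND in1
G2 = in2 AND in1
G3 = G2 XNOR G1 = (in2 AND in1) XNOR (in0 AND in1)
G4 = G3 XNOR G1 = ((in2 AND in1) XNOR (in0 AND in1)) XNOR (in0 AND in1)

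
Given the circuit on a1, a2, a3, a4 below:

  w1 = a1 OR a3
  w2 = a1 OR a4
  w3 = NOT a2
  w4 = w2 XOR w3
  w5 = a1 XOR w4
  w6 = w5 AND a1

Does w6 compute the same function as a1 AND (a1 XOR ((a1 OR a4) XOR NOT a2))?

w2 = a1 OR a4
w3 = NOT a2
w4 = w2 XOR w3 = (a1 OR a4) XOR NOT a2
w5 = a1 XOR w4 = a1 XOR ((a1 OR a4) XOR NOT a2)
w6 = w5 AND a1 = (a1 XOR ((a1 OR a4) XOR NOT a2)) AND a1
At a1=0, a2=0, a3=0, a4=0: circuit gives 0, formula gives 0.
At a1=1, a2=0, a3=0, a4=0: circuit gives 1, formula gives 1.
Agrees on all 16 inputs.

Yes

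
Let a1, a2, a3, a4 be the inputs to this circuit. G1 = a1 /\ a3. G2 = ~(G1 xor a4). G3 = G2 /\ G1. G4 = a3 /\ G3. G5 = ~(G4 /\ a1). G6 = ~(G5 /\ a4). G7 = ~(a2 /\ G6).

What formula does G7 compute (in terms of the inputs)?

~(a2 /\ (~((~((a3 /\ ((~((a1 /\ a3) xor a4)) /\ (a1 /\ a3))) /\ a1)) /\ a4)))

G1 = a1 /\ a3
G2 = ~(G1 xor a4) = ~((a1 /\ a3) xor a4)
G3 = G2 /\ G1 = (~((a1 /\ a3) xor a4)) /\ (a1 /\ a3)
G4 = a3 /\ G3 = a3 /\ ((~((a1 /\ a3) xor a4)) /\ (a1 /\ a3))
G5 = ~(G4 /\ a1) = ~((a3 /\ ((~((a1 /\ a3) xor a4)) /\ (a1 /\ a3))) /\ a1)
G6 = ~(G5 /\ a4) = ~((~((a3 /\ ((~((a1 /\ a3) xor a4)) /\ (a1 /\ a3))) /\ a1)) /\ a4)
G7 = ~(a2 /\ G6) = ~(a2 /\ (~((~((a3 /\ ((~((a1 /\ a3) xor a4)) /\ (a1 /\ a3))) /\ a1)) /\ a4)))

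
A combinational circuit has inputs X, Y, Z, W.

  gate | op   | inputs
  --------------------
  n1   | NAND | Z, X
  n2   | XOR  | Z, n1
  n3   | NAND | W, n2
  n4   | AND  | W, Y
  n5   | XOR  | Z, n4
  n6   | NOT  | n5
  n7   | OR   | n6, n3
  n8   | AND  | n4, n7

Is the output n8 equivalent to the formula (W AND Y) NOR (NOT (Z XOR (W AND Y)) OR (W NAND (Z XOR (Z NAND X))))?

n1 = Z NAND X
n2 = Z XOR n1 = Z XOR (Z NAND X)
n3 = W NAND n2 = W NAND (Z XOR (Z NAND X))
n4 = W AND Y
n5 = Z XOR n4 = Z XOR (W AND Y)
n6 = NOT n5 = NOT (Z XOR (W AND Y))
n7 = n6 OR n3 = NOT (Z XOR (W AND Y)) OR (W NAND (Z XOR (Z NAND X)))
n8 = n4 AND n7 = (W AND Y) AND (NOT (Z XOR (W AND Y)) OR (W NAND (Z XOR (Z NAND X))))
At X=0, Y=1, Z=1, W=1: circuit gives 1, formula gives 0.

No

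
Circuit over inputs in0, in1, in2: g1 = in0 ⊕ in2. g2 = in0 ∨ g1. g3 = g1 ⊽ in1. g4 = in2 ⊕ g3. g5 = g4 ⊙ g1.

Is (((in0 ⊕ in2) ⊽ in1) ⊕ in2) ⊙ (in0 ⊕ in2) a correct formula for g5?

Yes

g1 = in0 ⊕ in2
g3 = g1 ⊽ in1 = (in0 ⊕ in2) ⊽ in1
g4 = in2 ⊕ g3 = in2 ⊕ ((in0 ⊕ in2) ⊽ in1)
g5 = g4 ⊙ g1 = (in2 ⊕ ((in0 ⊕ in2) ⊽ in1)) ⊙ (in0 ⊕ in2)
At in0=0, in1=0, in2=0: circuit gives 0, formula gives 0.
At in0=0, in1=0, in2=1: circuit gives 1, formula gives 1.
Agrees on all 8 inputs.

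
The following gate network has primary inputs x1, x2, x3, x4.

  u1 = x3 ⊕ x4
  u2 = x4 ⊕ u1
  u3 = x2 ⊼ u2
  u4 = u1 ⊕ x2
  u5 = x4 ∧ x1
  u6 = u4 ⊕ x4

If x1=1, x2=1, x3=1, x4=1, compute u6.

0

u1 = 1 ⊕ 1 = 0
u4 = 0 ⊕ 1 = 1
u6 = 1 ⊕ 1 = 0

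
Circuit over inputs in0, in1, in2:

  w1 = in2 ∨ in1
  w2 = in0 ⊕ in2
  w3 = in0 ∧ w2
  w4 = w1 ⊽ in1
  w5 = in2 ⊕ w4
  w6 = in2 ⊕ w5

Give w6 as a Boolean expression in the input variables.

in2 ⊕ (in2 ⊕ ((in2 ∨ in1) ⊽ in1))

w1 = in2 ∨ in1
w4 = w1 ⊽ in1 = (in2 ∨ in1) ⊽ in1
w5 = in2 ⊕ w4 = in2 ⊕ ((in2 ∨ in1) ⊽ in1)
w6 = in2 ⊕ w5 = in2 ⊕ (in2 ⊕ ((in2 ∨ in1) ⊽ in1))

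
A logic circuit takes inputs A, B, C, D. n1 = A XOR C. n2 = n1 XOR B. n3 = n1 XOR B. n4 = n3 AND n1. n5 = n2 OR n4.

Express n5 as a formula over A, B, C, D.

((A XOR C) XOR B) OR (((A XOR C) XOR B) AND (A XOR C))

n1 = A XOR C
n2 = n1 XOR B = (A XOR C) XOR B
n3 = n1 XOR B = (A XOR C) XOR B
n4 = n3 AND n1 = ((A XOR C) XOR B) AND (A XOR C)
n5 = n2 OR n4 = ((A XOR C) XOR B) OR (((A XOR C) XOR B) AND (A XOR C))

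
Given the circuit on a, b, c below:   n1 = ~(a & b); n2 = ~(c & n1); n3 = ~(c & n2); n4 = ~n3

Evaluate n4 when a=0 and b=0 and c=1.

n1 = ~(0 & 0) = 1
n2 = ~(1 & 1) = 0
n3 = ~(1 & 0) = 1
n4 = ~1 = 0

0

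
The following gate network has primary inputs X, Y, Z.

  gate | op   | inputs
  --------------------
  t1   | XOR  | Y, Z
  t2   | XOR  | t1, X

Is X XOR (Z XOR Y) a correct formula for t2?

Yes

t1 = Y XOR Z
t2 = t1 XOR X = (Y XOR Z) XOR X
At X=0, Y=0, Z=0: circuit gives 0, formula gives 0.
At X=0, Y=0, Z=1: circuit gives 1, formula gives 1.
Agrees on all 8 inputs.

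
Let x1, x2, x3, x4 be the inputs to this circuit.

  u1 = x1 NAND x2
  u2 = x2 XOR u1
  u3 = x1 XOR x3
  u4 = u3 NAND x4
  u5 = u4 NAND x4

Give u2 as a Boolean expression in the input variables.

u1 = x1 NAND x2
u2 = x2 XOR u1 = x2 XOR (x1 NAND x2)

x2 XOR (x1 NAND x2)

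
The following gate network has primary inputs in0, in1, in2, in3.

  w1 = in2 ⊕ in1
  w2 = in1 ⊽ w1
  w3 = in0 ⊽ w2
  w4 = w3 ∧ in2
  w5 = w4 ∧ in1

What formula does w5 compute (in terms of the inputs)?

w1 = in2 ⊕ in1
w2 = in1 ⊽ w1 = in1 ⊽ (in2 ⊕ in1)
w3 = in0 ⊽ w2 = in0 ⊽ (in1 ⊽ (in2 ⊕ in1))
w4 = w3 ∧ in2 = (in0 ⊽ (in1 ⊽ (in2 ⊕ in1))) ∧ in2
w5 = w4 ∧ in1 = ((in0 ⊽ (in1 ⊽ (in2 ⊕ in1))) ∧ in2) ∧ in1

((in0 ⊽ (in1 ⊽ (in2 ⊕ in1))) ∧ in2) ∧ in1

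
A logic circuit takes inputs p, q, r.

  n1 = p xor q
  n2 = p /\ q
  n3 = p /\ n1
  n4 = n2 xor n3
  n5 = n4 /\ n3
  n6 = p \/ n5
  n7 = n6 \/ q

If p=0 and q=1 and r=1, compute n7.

n1 = 0 xor 1 = 1
n2 = 0 /\ 1 = 0
n3 = 0 /\ 1 = 0
n4 = 0 xor 0 = 0
n5 = 0 /\ 0 = 0
n6 = 0 \/ 0 = 0
n7 = 0 \/ 1 = 1

1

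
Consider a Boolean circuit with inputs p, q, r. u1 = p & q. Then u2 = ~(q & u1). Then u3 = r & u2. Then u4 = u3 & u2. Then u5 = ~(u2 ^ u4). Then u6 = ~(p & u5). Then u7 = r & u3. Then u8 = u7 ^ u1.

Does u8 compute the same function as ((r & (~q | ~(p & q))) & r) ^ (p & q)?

Yes

u1 = p & q
u2 = ~(q & u1) = ~(q & (p & q))
u3 = r & u2 = r & (~(q & (p & q)))
u7 = r & u3 = r & (r & (~(q & (p & q))))
u8 = u7 ^ u1 = (r & (r & (~(q & (p & q))))) ^ (p & q)
At p=0, q=0, r=0: circuit gives 0, formula gives 0.
At p=0, q=0, r=1: circuit gives 1, formula gives 1.
Agrees on all 8 inputs.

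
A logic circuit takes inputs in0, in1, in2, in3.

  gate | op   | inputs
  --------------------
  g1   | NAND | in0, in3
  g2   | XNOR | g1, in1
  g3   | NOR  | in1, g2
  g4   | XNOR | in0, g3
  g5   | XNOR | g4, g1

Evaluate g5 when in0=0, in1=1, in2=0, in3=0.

g1 = 0 NAND 0 = 1
g2 = 1 XNOR 1 = 1
g3 = 1 NOR 1 = 0
g4 = 0 XNOR 0 = 1
g5 = 1 XNOR 1 = 1

1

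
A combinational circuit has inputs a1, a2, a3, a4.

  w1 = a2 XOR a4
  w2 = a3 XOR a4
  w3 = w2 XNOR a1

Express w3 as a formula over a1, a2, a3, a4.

(a3 XOR a4) XNOR a1

w2 = a3 XOR a4
w3 = w2 XNOR a1 = (a3 XOR a4) XNOR a1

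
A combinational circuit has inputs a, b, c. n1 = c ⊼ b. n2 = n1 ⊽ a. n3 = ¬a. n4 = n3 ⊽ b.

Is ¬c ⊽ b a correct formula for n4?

n3 = ¬a
n4 = n3 ⊽ b = ¬a ⊽ b
At a=0, b=0, c=1: circuit gives 0, formula gives 1.

No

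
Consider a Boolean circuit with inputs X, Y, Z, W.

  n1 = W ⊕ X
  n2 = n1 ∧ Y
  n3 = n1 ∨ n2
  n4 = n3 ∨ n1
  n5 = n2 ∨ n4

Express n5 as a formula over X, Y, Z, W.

((W ⊕ X) ∧ Y) ∨ (((W ⊕ X) ∨ ((W ⊕ X) ∧ Y)) ∨ (W ⊕ X))

n1 = W ⊕ X
n2 = n1 ∧ Y = (W ⊕ X) ∧ Y
n3 = n1 ∨ n2 = (W ⊕ X) ∨ ((W ⊕ X) ∧ Y)
n4 = n3 ∨ n1 = ((W ⊕ X) ∨ ((W ⊕ X) ∧ Y)) ∨ (W ⊕ X)
n5 = n2 ∨ n4 = ((W ⊕ X) ∧ Y) ∨ (((W ⊕ X) ∨ ((W ⊕ X) ∧ Y)) ∨ (W ⊕ X))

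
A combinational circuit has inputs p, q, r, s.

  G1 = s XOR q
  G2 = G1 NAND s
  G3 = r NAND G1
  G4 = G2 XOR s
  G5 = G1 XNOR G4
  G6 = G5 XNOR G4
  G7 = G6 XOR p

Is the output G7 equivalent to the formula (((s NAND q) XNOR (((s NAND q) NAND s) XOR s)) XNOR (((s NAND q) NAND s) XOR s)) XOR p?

G1 = s XOR q
G2 = G1 NAND s = (s XOR q) NAND s
G4 = G2 XOR s = ((s XOR q) NAND s) XOR s
G5 = G1 XNOR G4 = (s XOR q) XNOR (((s XOR q) NAND s) XOR s)
G6 = G5 XNOR G4 = ((s XOR q) XNOR (((s XOR q) NAND s) XOR s)) XNOR (((s XOR q) NAND s) XOR s)
G7 = G6 XOR p = (((s XOR q) XNOR (((s XOR q) NAND s) XOR s)) XNOR (((s XOR q) NAND s) XOR s)) XOR p
At p=0, q=0, r=0, s=0: circuit gives 0, formula gives 1.

No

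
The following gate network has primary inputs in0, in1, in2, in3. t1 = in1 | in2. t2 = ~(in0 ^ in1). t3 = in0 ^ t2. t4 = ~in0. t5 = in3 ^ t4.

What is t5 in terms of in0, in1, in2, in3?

in3 ^ ~in0

t4 = ~in0
t5 = in3 ^ t4 = in3 ^ ~in0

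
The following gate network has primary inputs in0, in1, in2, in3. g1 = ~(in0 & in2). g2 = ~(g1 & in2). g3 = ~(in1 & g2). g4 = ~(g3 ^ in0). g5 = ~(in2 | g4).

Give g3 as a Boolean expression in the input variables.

~(in1 & (~((~(in0 & in2)) & in2)))

g1 = ~(in0 & in2)
g2 = ~(g1 & in2) = ~((~(in0 & in2)) & in2)
g3 = ~(in1 & g2) = ~(in1 & (~((~(in0 & in2)) & in2)))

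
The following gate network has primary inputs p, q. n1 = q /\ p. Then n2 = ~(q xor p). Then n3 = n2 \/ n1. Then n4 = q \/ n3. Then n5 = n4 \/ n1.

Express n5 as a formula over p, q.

(q \/ ((~(q xor p)) \/ (q /\ p))) \/ (q /\ p)

n1 = q /\ p
n2 = ~(q xor p)
n3 = n2 \/ n1 = (~(q xor p)) \/ (q /\ p)
n4 = q \/ n3 = q \/ ((~(q xor p)) \/ (q /\ p))
n5 = n4 \/ n1 = (q \/ ((~(q xor p)) \/ (q /\ p))) \/ (q /\ p)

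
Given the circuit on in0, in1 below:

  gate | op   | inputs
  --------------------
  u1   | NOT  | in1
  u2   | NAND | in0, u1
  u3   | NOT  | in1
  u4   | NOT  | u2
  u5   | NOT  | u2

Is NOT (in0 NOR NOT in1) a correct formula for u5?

u1 = NOT in1
u2 = in0 NAND u1 = in0 NAND NOT in1
u5 = NOT u2 = NOT (in0 NAND NOT in1)
At in0=0, in1=0: circuit gives 0, formula gives 1.

No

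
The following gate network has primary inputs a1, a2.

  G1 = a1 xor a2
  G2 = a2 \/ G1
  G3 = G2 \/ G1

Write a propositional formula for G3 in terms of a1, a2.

(a2 \/ (a1 xor a2)) \/ (a1 xor a2)

G1 = a1 xor a2
G2 = a2 \/ G1 = a2 \/ (a1 xor a2)
G3 = G2 \/ G1 = (a2 \/ (a1 xor a2)) \/ (a1 xor a2)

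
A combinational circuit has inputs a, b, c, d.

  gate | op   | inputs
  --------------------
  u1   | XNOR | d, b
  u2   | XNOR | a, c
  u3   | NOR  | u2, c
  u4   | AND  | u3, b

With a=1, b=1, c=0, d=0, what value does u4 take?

u2 = 1 XNOR 0 = 0
u3 = 0 NOR 0 = 1
u4 = 1 AND 1 = 1

1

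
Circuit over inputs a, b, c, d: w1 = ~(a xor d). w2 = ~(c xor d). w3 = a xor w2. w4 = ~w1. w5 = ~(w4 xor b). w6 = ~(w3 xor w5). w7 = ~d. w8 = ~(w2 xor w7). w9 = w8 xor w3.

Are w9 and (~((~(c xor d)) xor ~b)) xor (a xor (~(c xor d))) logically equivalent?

w2 = ~(c xor d)
w3 = a xor w2 = a xor (~(c xor d))
w7 = ~d
w8 = ~(w2 xor w7) = ~((~(c xor d)) xor ~d)
w9 = w8 xor w3 = (~((~(c xor d)) xor ~d)) xor (a xor (~(c xor d)))
At a=0, b=0, c=0, d=1: circuit gives 1, formula gives 0.

No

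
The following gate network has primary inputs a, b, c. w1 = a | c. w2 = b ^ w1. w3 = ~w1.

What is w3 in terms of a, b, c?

~(a | c)

w1 = a | c
w3 = ~w1 = ~(a | c)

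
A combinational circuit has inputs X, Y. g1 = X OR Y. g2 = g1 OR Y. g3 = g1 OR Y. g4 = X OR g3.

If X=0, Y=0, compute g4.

g1 = 0 OR 0 = 0
g3 = 0 OR 0 = 0
g4 = 0 OR 0 = 0

0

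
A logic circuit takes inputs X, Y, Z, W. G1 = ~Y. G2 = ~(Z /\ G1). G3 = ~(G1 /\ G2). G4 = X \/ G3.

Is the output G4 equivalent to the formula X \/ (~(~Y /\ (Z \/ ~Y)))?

No

G1 = ~Y
G2 = ~(Z /\ G1) = ~(Z /\ ~Y)
G3 = ~(G1 /\ G2) = ~(~Y /\ (~(Z /\ ~Y)))
G4 = X \/ G3 = X \/ (~(~Y /\ (~(Z /\ ~Y))))
At X=0, Y=0, Z=1, W=0: circuit gives 1, formula gives 0.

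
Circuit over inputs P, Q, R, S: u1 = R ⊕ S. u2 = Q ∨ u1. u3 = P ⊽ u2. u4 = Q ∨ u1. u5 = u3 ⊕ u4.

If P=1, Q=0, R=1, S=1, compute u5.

u1 = 1 ⊕ 1 = 0
u2 = 0 ∨ 0 = 0
u3 = 1 ⊽ 0 = 0
u4 = 0 ∨ 0 = 0
u5 = 0 ⊕ 0 = 0

0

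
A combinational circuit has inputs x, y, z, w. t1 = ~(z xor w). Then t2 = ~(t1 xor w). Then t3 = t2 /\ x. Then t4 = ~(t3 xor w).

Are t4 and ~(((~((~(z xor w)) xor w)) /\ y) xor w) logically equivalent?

t1 = ~(z xor w)
t2 = ~(t1 xor w) = ~((~(z xor w)) xor w)
t3 = t2 /\ x = (~((~(z xor w)) xor w)) /\ x
t4 = ~(t3 xor w) = ~(((~((~(z xor w)) xor w)) /\ x) xor w)
At x=0, y=1, z=1, w=0: circuit gives 1, formula gives 0.

No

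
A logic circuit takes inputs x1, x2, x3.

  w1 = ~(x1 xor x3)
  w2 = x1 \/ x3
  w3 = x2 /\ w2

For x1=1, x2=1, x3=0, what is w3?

w2 = 1 \/ 0 = 1
w3 = 1 /\ 1 = 1

1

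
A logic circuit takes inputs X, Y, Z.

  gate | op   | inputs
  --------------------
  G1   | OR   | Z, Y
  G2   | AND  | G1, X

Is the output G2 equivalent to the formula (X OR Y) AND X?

G1 = Z OR Y
G2 = G1 AND X = (Z OR Y) AND X
At X=1, Y=0, Z=0: circuit gives 0, formula gives 1.

No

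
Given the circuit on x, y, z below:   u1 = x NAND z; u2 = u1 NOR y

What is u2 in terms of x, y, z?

u1 = x NAND z
u2 = u1 NOR y = (x NAND z) NOR y

(x NAND z) NOR y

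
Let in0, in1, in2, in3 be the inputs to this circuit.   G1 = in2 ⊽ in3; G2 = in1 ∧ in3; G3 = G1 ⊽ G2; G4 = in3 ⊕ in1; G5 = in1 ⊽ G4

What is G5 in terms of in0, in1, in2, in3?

in1 ⊽ (in3 ⊕ in1)

G4 = in3 ⊕ in1
G5 = in1 ⊽ G4 = in1 ⊽ (in3 ⊕ in1)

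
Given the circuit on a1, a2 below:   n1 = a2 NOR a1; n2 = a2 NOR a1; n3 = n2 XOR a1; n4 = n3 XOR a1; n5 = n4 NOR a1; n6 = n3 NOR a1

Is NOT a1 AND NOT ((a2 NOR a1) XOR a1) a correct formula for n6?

n2 = a2 NOR a1
n3 = n2 XOR a1 = (a2 NOR a1) XOR a1
n6 = n3 NOR a1 = ((a2 NOR a1) XOR a1) NOR a1
At a1=0, a2=0: circuit gives 0, formula gives 0.
At a1=0, a2=1: circuit gives 1, formula gives 1.
Agrees on all 4 inputs.

Yes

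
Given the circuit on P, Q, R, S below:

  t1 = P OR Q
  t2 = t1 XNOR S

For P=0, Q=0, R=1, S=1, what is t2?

t1 = 0 OR 0 = 0
t2 = 0 XNOR 1 = 0

0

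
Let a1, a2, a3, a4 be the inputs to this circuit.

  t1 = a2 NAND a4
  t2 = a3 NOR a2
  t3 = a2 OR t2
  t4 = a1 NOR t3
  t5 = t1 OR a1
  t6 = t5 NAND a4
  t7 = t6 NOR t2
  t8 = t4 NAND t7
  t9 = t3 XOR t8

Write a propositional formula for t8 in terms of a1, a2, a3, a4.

(a1 NOR (a2 OR (a3 NOR a2))) NAND ((((a2 NAND a4) OR a1) NAND a4) NOR (a3 NOR a2))

t1 = a2 NAND a4
t2 = a3 NOR a2
t3 = a2 OR t2 = a2 OR (a3 NOR a2)
t4 = a1 NOR t3 = a1 NOR (a2 OR (a3 NOR a2))
t5 = t1 OR a1 = (a2 NAND a4) OR a1
t6 = t5 NAND a4 = ((a2 NAND a4) OR a1) NAND a4
t7 = t6 NOR t2 = (((a2 NAND a4) OR a1) NAND a4) NOR (a3 NOR a2)
t8 = t4 NAND t7 = (a1 NOR (a2 OR (a3 NOR a2))) NAND ((((a2 NAND a4) OR a1) NAND a4) NOR (a3 NOR a2))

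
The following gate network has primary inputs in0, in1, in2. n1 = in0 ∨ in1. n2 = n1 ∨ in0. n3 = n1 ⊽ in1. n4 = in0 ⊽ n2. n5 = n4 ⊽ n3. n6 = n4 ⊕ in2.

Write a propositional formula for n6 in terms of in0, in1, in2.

n1 = in0 ∨ in1
n2 = n1 ∨ in0 = (in0 ∨ in1) ∨ in0
n4 = in0 ⊽ n2 = in0 ⊽ ((in0 ∨ in1) ∨ in0)
n6 = n4 ⊕ in2 = (in0 ⊽ ((in0 ∨ in1) ∨ in0)) ⊕ in2

(in0 ⊽ ((in0 ∨ in1) ∨ in0)) ⊕ in2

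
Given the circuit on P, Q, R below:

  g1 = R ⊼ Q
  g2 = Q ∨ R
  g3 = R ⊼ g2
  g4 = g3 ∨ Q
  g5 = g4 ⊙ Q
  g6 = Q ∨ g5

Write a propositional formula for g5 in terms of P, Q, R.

((R ⊼ (Q ∨ R)) ∨ Q) ⊙ Q

g2 = Q ∨ R
g3 = R ⊼ g2 = R ⊼ (Q ∨ R)
g4 = g3 ∨ Q = (R ⊼ (Q ∨ R)) ∨ Q
g5 = g4 ⊙ Q = ((R ⊼ (Q ∨ R)) ∨ Q) ⊙ Q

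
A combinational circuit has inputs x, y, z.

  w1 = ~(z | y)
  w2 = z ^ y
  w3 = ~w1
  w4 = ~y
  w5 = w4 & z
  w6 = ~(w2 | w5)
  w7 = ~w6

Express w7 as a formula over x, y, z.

~(~((z ^ y) | (~y & z)))

w2 = z ^ y
w4 = ~y
w5 = w4 & z = ~y & z
w6 = ~(w2 | w5) = ~((z ^ y) | (~y & z))
w7 = ~w6 = ~(~((z ^ y) | (~y & z)))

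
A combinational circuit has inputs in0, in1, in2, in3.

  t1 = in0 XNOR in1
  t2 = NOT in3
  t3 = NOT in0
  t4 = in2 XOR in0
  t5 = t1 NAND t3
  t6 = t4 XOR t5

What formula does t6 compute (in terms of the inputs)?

(in2 XOR in0) XOR ((in0 XNOR in1) NAND NOT in0)

t1 = in0 XNOR in1
t3 = NOT in0
t4 = in2 XOR in0
t5 = t1 NAND t3 = (in0 XNOR in1) NAND NOT in0
t6 = t4 XOR t5 = (in2 XOR in0) XOR ((in0 XNOR in1) NAND NOT in0)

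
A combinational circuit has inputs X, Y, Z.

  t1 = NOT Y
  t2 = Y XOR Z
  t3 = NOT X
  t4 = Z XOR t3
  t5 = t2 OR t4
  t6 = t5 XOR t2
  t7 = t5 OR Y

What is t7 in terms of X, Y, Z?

t2 = Y XOR Z
t3 = NOT X
t4 = Z XOR t3 = Z XOR NOT X
t5 = t2 OR t4 = (Y XOR Z) OR (Z XOR NOT X)
t7 = t5 OR Y = ((Y XOR Z) OR (Z XOR NOT X)) OR Y

((Y XOR Z) OR (Z XOR NOT X)) OR Y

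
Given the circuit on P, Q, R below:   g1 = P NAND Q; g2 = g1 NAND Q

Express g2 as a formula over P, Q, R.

g1 = P NAND Q
g2 = g1 NAND Q = (P NAND Q) NAND Q

(P NAND Q) NAND Q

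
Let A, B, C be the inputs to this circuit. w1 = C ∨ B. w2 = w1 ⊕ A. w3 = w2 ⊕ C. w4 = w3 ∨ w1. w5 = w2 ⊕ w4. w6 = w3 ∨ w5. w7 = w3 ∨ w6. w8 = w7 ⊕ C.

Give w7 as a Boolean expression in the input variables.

(((C ∨ B) ⊕ A) ⊕ C) ∨ ((((C ∨ B) ⊕ A) ⊕ C) ∨ (((C ∨ B) ⊕ A) ⊕ ((((C ∨ B) ⊕ A) ⊕ C) ∨ (C ∨ B))))

w1 = C ∨ B
w2 = w1 ⊕ A = (C ∨ B) ⊕ A
w3 = w2 ⊕ C = ((C ∨ B) ⊕ A) ⊕ C
w4 = w3 ∨ w1 = (((C ∨ B) ⊕ A) ⊕ C) ∨ (C ∨ B)
w5 = w2 ⊕ w4 = ((C ∨ B) ⊕ A) ⊕ ((((C ∨ B) ⊕ A) ⊕ C) ∨ (C ∨ B))
w6 = w3 ∨ w5 = (((C ∨ B) ⊕ A) ⊕ C) ∨ (((C ∨ B) ⊕ A) ⊕ ((((C ∨ B) ⊕ A) ⊕ C) ∨ (C ∨ B)))
w7 = w3 ∨ w6 = (((C ∨ B) ⊕ A) ⊕ C) ∨ ((((C ∨ B) ⊕ A) ⊕ C) ∨ (((C ∨ B) ⊕ A) ⊕ ((((C ∨ B) ⊕ A) ⊕ C) ∨ (C ∨ B))))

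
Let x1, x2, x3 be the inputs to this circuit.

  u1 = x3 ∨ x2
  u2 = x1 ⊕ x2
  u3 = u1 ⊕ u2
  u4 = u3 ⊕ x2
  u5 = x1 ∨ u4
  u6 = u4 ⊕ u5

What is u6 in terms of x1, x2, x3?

(((x3 ∨ x2) ⊕ (x1 ⊕ x2)) ⊕ x2) ⊕ (x1 ∨ (((x3 ∨ x2) ⊕ (x1 ⊕ x2)) ⊕ x2))

u1 = x3 ∨ x2
u2 = x1 ⊕ x2
u3 = u1 ⊕ u2 = (x3 ∨ x2) ⊕ (x1 ⊕ x2)
u4 = u3 ⊕ x2 = ((x3 ∨ x2) ⊕ (x1 ⊕ x2)) ⊕ x2
u5 = x1 ∨ u4 = x1 ∨ (((x3 ∨ x2) ⊕ (x1 ⊕ x2)) ⊕ x2)
u6 = u4 ⊕ u5 = (((x3 ∨ x2) ⊕ (x1 ⊕ x2)) ⊕ x2) ⊕ (x1 ∨ (((x3 ∨ x2) ⊕ (x1 ⊕ x2)) ⊕ x2))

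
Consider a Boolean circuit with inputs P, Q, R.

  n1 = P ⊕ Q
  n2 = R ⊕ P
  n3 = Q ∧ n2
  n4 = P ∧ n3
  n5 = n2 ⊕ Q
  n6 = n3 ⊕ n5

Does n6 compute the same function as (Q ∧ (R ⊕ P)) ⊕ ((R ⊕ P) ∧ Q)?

No

n2 = R ⊕ P
n3 = Q ∧ n2 = Q ∧ (R ⊕ P)
n5 = n2 ⊕ Q = (R ⊕ P) ⊕ Q
n6 = n3 ⊕ n5 = (Q ∧ (R ⊕ P)) ⊕ ((R ⊕ P) ⊕ Q)
At P=0, Q=0, R=1: circuit gives 1, formula gives 0.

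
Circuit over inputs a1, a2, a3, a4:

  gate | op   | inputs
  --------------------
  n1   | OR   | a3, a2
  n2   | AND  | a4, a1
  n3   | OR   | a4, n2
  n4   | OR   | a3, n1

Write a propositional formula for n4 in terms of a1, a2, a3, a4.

a3 OR (a3 OR a2)

n1 = a3 OR a2
n4 = a3 OR n1 = a3 OR (a3 OR a2)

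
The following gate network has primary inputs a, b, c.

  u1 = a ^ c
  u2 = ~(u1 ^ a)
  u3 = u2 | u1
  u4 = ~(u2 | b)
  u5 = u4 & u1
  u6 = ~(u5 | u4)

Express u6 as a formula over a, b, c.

u1 = a ^ c
u2 = ~(u1 ^ a) = ~((a ^ c) ^ a)
u4 = ~(u2 | b) = ~((~((a ^ c) ^ a)) | b)
u5 = u4 & u1 = (~((~((a ^ c) ^ a)) | b)) & (a ^ c)
u6 = ~(u5 | u4) = ~(((~((~((a ^ c) ^ a)) | b)) & (a ^ c)) | (~((~((a ^ c) ^ a)) | b)))

~(((~((~((a ^ c) ^ a)) | b)) & (a ^ c)) | (~((~((a ^ c) ^ a)) | b)))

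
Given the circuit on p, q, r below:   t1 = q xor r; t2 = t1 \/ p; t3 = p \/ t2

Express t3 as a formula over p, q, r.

p \/ ((q xor r) \/ p)

t1 = q xor r
t2 = t1 \/ p = (q xor r) \/ p
t3 = p \/ t2 = p \/ ((q xor r) \/ p)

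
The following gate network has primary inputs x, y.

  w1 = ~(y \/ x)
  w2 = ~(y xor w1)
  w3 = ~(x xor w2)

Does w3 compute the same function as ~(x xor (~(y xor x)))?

w1 = ~(y \/ x)
w2 = ~(y xor w1) = ~(y xor (~(y \/ x)))
w3 = ~(x xor w2) = ~(x xor (~(y xor (~(y \/ x)))))
At x=0, y=0: circuit gives 1, formula gives 0.

No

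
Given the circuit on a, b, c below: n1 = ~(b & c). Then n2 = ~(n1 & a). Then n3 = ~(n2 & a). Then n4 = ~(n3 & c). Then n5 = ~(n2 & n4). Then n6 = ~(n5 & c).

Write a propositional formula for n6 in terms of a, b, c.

~((~((~((~(b & c)) & a)) & (~((~((~((~(b & c)) & a)) & a)) & c)))) & c)

n1 = ~(b & c)
n2 = ~(n1 & a) = ~((~(b & c)) & a)
n3 = ~(n2 & a) = ~((~((~(b & c)) & a)) & a)
n4 = ~(n3 & c) = ~((~((~((~(b & c)) & a)) & a)) & c)
n5 = ~(n2 & n4) = ~((~((~(b & c)) & a)) & (~((~((~((~(b & c)) & a)) & a)) & c)))
n6 = ~(n5 & c) = ~((~((~((~(b & c)) & a)) & (~((~((~((~(b & c)) & a)) & a)) & c)))) & c)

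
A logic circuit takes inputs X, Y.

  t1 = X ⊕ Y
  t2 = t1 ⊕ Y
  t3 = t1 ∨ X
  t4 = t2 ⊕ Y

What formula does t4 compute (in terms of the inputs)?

((X ⊕ Y) ⊕ Y) ⊕ Y

t1 = X ⊕ Y
t2 = t1 ⊕ Y = (X ⊕ Y) ⊕ Y
t4 = t2 ⊕ Y = ((X ⊕ Y) ⊕ Y) ⊕ Y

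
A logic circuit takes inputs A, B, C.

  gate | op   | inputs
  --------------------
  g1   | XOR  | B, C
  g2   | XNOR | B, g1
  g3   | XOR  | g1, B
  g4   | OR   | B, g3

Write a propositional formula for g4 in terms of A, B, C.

B OR ((B XOR C) XOR B)

g1 = B XOR C
g3 = g1 XOR B = (B XOR C) XOR B
g4 = B OR g3 = B OR ((B XOR C) XOR B)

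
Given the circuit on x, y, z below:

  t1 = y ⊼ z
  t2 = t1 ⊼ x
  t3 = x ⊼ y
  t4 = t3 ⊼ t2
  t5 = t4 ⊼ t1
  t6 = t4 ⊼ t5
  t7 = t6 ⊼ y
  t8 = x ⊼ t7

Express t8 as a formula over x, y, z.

x ⊼ ((((x ⊼ y) ⊼ ((y ⊼ z) ⊼ x)) ⊼ (((x ⊼ y) ⊼ ((y ⊼ z) ⊼ x)) ⊼ (y ⊼ z))) ⊼ y)

t1 = y ⊼ z
t2 = t1 ⊼ x = (y ⊼ z) ⊼ x
t3 = x ⊼ y
t4 = t3 ⊼ t2 = (x ⊼ y) ⊼ ((y ⊼ z) ⊼ x)
t5 = t4 ⊼ t1 = ((x ⊼ y) ⊼ ((y ⊼ z) ⊼ x)) ⊼ (y ⊼ z)
t6 = t4 ⊼ t5 = ((x ⊼ y) ⊼ ((y ⊼ z) ⊼ x)) ⊼ (((x ⊼ y) ⊼ ((y ⊼ z) ⊼ x)) ⊼ (y ⊼ z))
t7 = t6 ⊼ y = (((x ⊼ y) ⊼ ((y ⊼ z) ⊼ x)) ⊼ (((x ⊼ y) ⊼ ((y ⊼ z) ⊼ x)) ⊼ (y ⊼ z))) ⊼ y
t8 = x ⊼ t7 = x ⊼ ((((x ⊼ y) ⊼ ((y ⊼ z) ⊼ x)) ⊼ (((x ⊼ y) ⊼ ((y ⊼ z) ⊼ x)) ⊼ (y ⊼ z))) ⊼ y)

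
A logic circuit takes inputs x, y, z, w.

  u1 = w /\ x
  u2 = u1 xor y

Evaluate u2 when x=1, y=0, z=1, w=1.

u1 = 1 /\ 1 = 1
u2 = 1 xor 0 = 1

1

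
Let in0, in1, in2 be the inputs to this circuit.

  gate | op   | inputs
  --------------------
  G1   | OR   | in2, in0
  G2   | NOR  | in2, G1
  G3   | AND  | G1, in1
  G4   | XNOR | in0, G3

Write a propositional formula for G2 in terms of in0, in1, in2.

G1 = in2 OR in0
G2 = in2 NOR G1 = in2 NOR (in2 OR in0)

in2 NOR (in2 OR in0)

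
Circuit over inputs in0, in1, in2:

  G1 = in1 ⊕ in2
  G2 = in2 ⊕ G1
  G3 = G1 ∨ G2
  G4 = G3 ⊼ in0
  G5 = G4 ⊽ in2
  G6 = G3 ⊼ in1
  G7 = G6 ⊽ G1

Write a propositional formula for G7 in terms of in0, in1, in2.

G1 = in1 ⊕ in2
G2 = in2 ⊕ G1 = in2 ⊕ (in1 ⊕ in2)
G3 = G1 ∨ G2 = (in1 ⊕ in2) ∨ (in2 ⊕ (in1 ⊕ in2))
G6 = G3 ⊼ in1 = ((in1 ⊕ in2) ∨ (in2 ⊕ (in1 ⊕ in2))) ⊼ in1
G7 = G6 ⊽ G1 = (((in1 ⊕ in2) ∨ (in2 ⊕ (in1 ⊕ in2))) ⊼ in1) ⊽ (in1 ⊕ in2)

(((in1 ⊕ in2) ∨ (in2 ⊕ (in1 ⊕ in2))) ⊼ in1) ⊽ (in1 ⊕ in2)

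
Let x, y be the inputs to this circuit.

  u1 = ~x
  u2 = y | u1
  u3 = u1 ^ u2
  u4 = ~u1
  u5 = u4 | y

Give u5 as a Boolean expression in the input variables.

~~x | y

u1 = ~x
u4 = ~u1 = ~~x
u5 = u4 | y = ~~x | y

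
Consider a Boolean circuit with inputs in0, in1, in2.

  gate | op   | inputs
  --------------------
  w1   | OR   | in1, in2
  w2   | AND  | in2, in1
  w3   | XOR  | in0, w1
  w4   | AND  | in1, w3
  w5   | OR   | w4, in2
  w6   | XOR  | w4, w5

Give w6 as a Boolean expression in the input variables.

(in1 AND (in0 XOR (in1 OR in2))) XOR ((in1 AND (in0 XOR (in1 OR in2))) OR in2)

w1 = in1 OR in2
w3 = in0 XOR w1 = in0 XOR (in1 OR in2)
w4 = in1 AND w3 = in1 AND (in0 XOR (in1 OR in2))
w5 = w4 OR in2 = (in1 AND (in0 XOR (in1 OR in2))) OR in2
w6 = w4 XOR w5 = (in1 AND (in0 XOR (in1 OR in2))) XOR ((in1 AND (in0 XOR (in1 OR in2))) OR in2)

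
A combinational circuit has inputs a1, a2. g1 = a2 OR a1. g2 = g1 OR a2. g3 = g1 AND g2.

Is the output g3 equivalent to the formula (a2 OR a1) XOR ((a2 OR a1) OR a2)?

g1 = a2 OR a1
g2 = g1 OR a2 = (a2 OR a1) OR a2
g3 = g1 AND g2 = (a2 OR a1) AND ((a2 OR a1) OR a2)
At a1=0, a2=1: circuit gives 1, formula gives 0.

No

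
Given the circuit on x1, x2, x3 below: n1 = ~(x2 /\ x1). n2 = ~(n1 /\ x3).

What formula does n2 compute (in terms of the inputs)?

n1 = ~(x2 /\ x1)
n2 = ~(n1 /\ x3) = ~((~(x2 /\ x1)) /\ x3)

~((~(x2 /\ x1)) /\ x3)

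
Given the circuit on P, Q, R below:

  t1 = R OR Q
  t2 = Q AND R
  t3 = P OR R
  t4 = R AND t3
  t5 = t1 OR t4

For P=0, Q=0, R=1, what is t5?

1

t1 = 1 OR 0 = 1
t3 = 0 OR 1 = 1
t4 = 1 AND 1 = 1
t5 = 1 OR 1 = 1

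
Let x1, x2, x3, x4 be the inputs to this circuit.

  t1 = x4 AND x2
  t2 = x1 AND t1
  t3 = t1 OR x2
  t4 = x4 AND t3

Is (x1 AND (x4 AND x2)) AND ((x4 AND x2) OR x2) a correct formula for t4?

No

t1 = x4 AND x2
t3 = t1 OR x2 = (x4 AND x2) OR x2
t4 = x4 AND t3 = x4 AND ((x4 AND x2) OR x2)
At x1=0, x2=1, x3=0, x4=1: circuit gives 1, formula gives 0.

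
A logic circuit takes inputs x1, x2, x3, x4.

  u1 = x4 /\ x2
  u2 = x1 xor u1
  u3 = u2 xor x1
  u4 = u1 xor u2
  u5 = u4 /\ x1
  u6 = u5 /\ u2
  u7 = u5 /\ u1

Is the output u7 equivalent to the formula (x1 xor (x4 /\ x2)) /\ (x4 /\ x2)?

u1 = x4 /\ x2
u2 = x1 xor u1 = x1 xor (x4 /\ x2)
u4 = u1 xor u2 = (x4 /\ x2) xor (x1 xor (x4 /\ x2))
u5 = u4 /\ x1 = ((x4 /\ x2) xor (x1 xor (x4 /\ x2))) /\ x1
u7 = u5 /\ u1 = (((x4 /\ x2) xor (x1 xor (x4 /\ x2))) /\ x1) /\ (x4 /\ x2)
At x1=0, x2=1, x3=0, x4=1: circuit gives 0, formula gives 1.

No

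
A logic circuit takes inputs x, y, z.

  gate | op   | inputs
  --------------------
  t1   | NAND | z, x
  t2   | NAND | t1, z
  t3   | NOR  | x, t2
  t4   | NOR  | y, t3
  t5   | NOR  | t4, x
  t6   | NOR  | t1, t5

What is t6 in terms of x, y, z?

(z NAND x) NOR ((y NOR (x NOR ((z NAND x) NAND z))) NOR x)

t1 = z NAND x
t2 = t1 NAND z = (z NAND x) NAND z
t3 = x NOR t2 = x NOR ((z NAND x) NAND z)
t4 = y NOR t3 = y NOR (x NOR ((z NAND x) NAND z))
t5 = t4 NOR x = (y NOR (x NOR ((z NAND x) NAND z))) NOR x
t6 = t1 NOR t5 = (z NAND x) NOR ((y NOR (x NOR ((z NAND x) NAND z))) NOR x)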